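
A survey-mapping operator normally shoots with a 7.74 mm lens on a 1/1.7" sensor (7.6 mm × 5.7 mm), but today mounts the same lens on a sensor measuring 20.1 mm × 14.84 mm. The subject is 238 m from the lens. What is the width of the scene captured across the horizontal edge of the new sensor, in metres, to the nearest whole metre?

The focal length stays 7.74 mm; the relevant sensor dimension is now w = 20.1 mm. Object distance dₒ = 238 m = 238000 mm.
Thin-lens field width W = w·(dₒ − f)/f = 20.1 × (238000 − 7.74)/7.74 ≈ 618041.916 mm = 618.042 m.

618 m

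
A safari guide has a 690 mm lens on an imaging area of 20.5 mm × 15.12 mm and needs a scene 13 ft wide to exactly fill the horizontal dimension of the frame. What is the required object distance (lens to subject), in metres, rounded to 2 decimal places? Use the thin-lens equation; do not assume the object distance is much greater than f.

W: 13 ft × 304.8 mm/ft = 3962.40 mm.
Magnification m = w/W = dᵢ/dₒ; combined with 1/f = 1/dₒ + 1/dᵢ this gives dₒ = f·(1 + W/w).
dₒ = 690 mm × (1 + 3962.4/20.5) = 690 × 194.2878 ≈ 134058.581 mm = 134.059 m.

134.06 m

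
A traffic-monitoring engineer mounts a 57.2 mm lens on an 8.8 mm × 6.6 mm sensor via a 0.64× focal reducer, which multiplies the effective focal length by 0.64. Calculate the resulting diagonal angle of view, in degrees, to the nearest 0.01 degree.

17.09°

Effective focal length f = 57.2 × 0.64 = 36.608 mm.
Sensor diagonal = √(8.8² + 6.6²) = √121.0000 ≈ 11.0000 mm.
α = 2·arctan(11.000 / (2 × 36.608)) = 2·arctan(0.15024) ≈ 17.0885°.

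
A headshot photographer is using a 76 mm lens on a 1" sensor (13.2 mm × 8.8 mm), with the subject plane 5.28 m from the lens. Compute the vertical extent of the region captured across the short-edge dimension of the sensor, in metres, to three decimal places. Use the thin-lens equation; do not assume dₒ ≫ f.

0.603 m

dₒ: 5.28 m = 5280 mm.
Similar triangles through the lens centre give W/dₒ = h/dᵢ; with 1/f = 1/dₒ + 1/dᵢ this gives W = h·(dₒ − f)/f.
W = 8.8 mm × (5280 − 76) / 76 = 8.8 × 68.4737 ≈ 602.568 mm = 0.602568 m.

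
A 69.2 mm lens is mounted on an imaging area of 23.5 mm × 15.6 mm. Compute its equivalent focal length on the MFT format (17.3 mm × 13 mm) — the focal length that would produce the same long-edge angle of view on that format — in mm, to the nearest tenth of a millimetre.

Equal angle of view means equal width/f ratio, so f₂ = f₁ · (width₂/width₁) = 69.2 × 17.3/23.5.
f₂ = 69.2 × 0.73617 ≈ 50.943 mm.

50.9 mm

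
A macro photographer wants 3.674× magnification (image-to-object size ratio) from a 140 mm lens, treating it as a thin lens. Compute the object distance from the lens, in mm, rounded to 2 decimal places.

With m = dᵢ/dₒ and 1/f = 1/dₒ + 1/dᵢ, substituting dᵢ = m·dₒ gives 1/f = (1 + 1/m)/dₒ, hence dₒ = f·(1 + 1/m).
dₒ = 140 × (1 + 1/3.674) = 140 × 1.27218 ≈ 178.106 mm.

178.11 mm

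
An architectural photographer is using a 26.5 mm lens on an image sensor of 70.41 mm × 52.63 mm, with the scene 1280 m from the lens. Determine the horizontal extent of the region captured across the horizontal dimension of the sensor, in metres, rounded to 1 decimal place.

dₒ: 1280 m = 1.28e+06 mm.
Similar triangles through the lens centre give W/dₒ = w/dᵢ; with 1/f = 1/dₒ + 1/dᵢ this gives W = w·(dₒ − f)/f.
W = 70.41 mm × (1.28e+06 − 26.5) / 26.5 = 70.41 × 48300.8868 ≈ 3400865.439 mm = 3400.87 m.

3400.9 m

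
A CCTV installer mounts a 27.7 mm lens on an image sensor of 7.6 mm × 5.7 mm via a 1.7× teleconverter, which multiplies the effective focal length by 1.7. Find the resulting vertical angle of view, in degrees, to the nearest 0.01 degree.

Effective focal length f = 27.7 × 1.7 = 47.09 mm.
α = 2·arctan(5.7 / (2 × 47.09)) = 2·arctan(0.06052) ≈ 6.9269°.

6.93°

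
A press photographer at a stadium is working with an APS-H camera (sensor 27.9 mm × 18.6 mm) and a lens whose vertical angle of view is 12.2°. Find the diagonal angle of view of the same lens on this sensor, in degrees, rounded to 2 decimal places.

21.81°

From the vertical AOV: f = 18.6 / (2·tan(6.1°)) = 18.6 / 0.21374 ≈ 87.0223 mm.
Sensor diagonal = √(27.9² + 18.6²) = √1124.3700 ≈ 33.5316 mm.
Diagonal AOV = 2·arctan(33.5316 / (2 × 87.0223)) = 2·arctan(0.19266) ≈ 21.8101°.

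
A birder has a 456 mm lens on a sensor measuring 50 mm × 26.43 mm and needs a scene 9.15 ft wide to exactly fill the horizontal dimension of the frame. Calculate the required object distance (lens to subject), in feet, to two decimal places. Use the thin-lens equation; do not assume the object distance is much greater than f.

W: 9.15 ft × 304.8 mm/ft = 2788.92 mm.
Magnification m = w/W = dᵢ/dₒ; combined with 1/f = 1/dₒ + 1/dᵢ this gives dₒ = f·(1 + W/w).
dₒ = 456 mm × (1 + 2788.92/50) = 456 × 56.7784 ≈ 25890.950 mm = 25890.950/304.8 ft = 84.9441 ft.

84.94 ft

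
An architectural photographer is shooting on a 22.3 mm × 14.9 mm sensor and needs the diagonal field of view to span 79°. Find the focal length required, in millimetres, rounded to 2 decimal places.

Sensor diagonal = √(22.3² + 14.9²) = √719.3000 ≈ 26.8198 mm.
From α = 2·arctan(d/2f) we get f = d / (2·tan(α/2)).
With d = 26.8198 mm and α/2 = 39.5°, tan(α/2) ≈ 0.82434, so f ≈ 26.8198 / 1.64867 ≈ 16.2675 mm.

16.27 mm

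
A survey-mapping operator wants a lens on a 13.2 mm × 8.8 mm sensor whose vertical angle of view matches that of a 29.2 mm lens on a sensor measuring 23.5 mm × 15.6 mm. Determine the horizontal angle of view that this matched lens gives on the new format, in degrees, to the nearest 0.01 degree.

43.67°

Equal vertical AOV ⇒ f₂ = f₁ · 8.8/15.6 = 29.2 × 0.56410 ≈ 16.4718 mm.
Horizontal AOV on the new format = 2·arctan(13.2 / (2 × 16.4718)) = 2·arctan(0.40068) ≈ 43.6705°.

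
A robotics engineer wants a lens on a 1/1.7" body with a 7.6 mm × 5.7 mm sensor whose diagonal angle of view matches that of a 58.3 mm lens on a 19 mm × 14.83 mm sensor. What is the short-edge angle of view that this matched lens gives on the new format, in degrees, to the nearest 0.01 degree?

14.14°

Sensor diagonal = √(19² + 14.83²) = √580.9289 ≈ 24.1025 mm.
Sensor diagonal = √(7.6² + 5.7²) = √90.2500 ≈ 9.5000 mm.
Equal diagonal AOV ⇒ f₂ = f₁ · 9.5000/24.1025 = 58.3 × 0.39415 ≈ 22.9790 mm.
Short-edge AOV on the new format = 2·arctan(5.7 / (2 × 22.9790)) = 2·arctan(0.12403) ≈ 14.1402°.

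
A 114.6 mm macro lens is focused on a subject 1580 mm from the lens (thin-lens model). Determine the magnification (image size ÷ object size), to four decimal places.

Thin lens: 1/f = 1/dₒ + 1/dᵢ → 1/dᵢ = 1/114.6 − 1/1580 = 0.0080931 mm⁻¹, so dᵢ ≈ 123.5622 mm.
Magnification m = dᵢ/dₒ = 123.5622/1580 ≈ 0.07820.

0.0782×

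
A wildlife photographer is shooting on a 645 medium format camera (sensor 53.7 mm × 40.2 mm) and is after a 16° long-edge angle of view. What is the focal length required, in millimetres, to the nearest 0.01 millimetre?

From α = 2·arctan(w/2f) we get f = w / (2·tan(α/2)).
With w = 53.7 mm and α/2 = 8°, tan(α/2) ≈ 0.14054, so f ≈ 53.7 / 0.28108 ≈ 191.0477 mm.

191.05 mm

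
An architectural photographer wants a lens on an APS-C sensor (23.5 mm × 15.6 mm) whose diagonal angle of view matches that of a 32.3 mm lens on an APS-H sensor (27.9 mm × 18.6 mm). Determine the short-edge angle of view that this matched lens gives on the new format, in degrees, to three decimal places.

32.035°

Sensor diagonal = √(27.9² + 18.6²) = √1124.3700 ≈ 33.5316 mm.
Sensor diagonal = √(23.5² + 15.6²) = √795.6100 ≈ 28.2066 mm.
Equal diagonal AOV ⇒ f₂ = f₁ · 28.2066/33.5316 = 32.3 × 0.84119 ≈ 27.1705 mm.
Short-edge AOV on the new format = 2·arctan(15.6 / (2 × 27.1705)) = 2·arctan(0.28708) ≈ 32.0350°.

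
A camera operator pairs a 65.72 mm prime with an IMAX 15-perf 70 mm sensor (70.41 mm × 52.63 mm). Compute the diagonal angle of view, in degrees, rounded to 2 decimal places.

Sensor diagonal = √(70.41² + 52.63²) = √7727.4850 ≈ 87.9061 mm.
Angle of view α = 2·arctan(d/2f) with d = 87.9061 mm and f = 65.72 mm.
d/2f = 0.66879; arctan(0.66879) ≈ 33.7743°, so α ≈ 67.5486°.

67.55°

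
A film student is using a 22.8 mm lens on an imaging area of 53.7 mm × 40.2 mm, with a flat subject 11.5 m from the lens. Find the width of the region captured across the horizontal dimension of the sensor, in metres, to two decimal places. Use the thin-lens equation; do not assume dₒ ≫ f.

27.03 m

dₒ: 11.5 m = 11500 mm.
Similar triangles through the lens centre give W/dₒ = w/dᵢ; with 1/f = 1/dₒ + 1/dᵢ this gives W = w·(dₒ − f)/f.
W = 53.7 mm × (11500 − 22.8) / 22.8 = 53.7 × 503.3860 ≈ 27031.826 mm = 27.0318 m.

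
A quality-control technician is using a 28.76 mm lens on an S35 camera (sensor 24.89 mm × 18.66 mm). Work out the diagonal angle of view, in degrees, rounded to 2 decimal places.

56.81°

Sensor diagonal = √(24.89² + 18.66²) = √967.7077 ≈ 31.1080 mm.
Angle of view α = 2·arctan(d/2f) with d = 31.1080 mm and f = 28.76 mm.
d/2f = 0.54082; arctan(0.54082) ≈ 28.4054°, so α ≈ 56.8109°.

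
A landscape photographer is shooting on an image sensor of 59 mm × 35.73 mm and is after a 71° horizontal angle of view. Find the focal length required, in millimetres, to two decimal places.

41.36 mm

From α = 2·arctan(w/2f) we get f = w / (2·tan(α/2)).
With w = 59 mm and α/2 = 35.5°, tan(α/2) ≈ 0.71329, so f ≈ 59 / 1.42659 ≈ 41.3575 mm.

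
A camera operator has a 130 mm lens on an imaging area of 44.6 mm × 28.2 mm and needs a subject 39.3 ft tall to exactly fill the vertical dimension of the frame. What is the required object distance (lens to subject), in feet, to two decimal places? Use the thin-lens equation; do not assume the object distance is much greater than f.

181.60 ft

W: 39.3 ft × 304.8 mm/ft = 11978.64 mm.
Magnification m = h/W = dᵢ/dₒ; combined with 1/f = 1/dₒ + 1/dᵢ this gives dₒ = f·(1 + W/h).
dₒ = 130 mm × (1 + 11978.6/28.2) = 130 × 425.7745 ≈ 55350.679 mm = 55350.679/304.8 ft = 181.597 ft.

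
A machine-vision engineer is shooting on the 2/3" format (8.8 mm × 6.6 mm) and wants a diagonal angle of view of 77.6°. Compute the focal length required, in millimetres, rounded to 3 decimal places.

6.841 mm

Sensor diagonal = √(8.8² + 6.6²) = √121.0000 ≈ 11.0000 mm.
From α = 2·arctan(d/2f) we get f = d / (2·tan(α/2)).
With d = 11.0000 mm and α/2 = 38.8°, tan(α/2) ≈ 0.80402, so f ≈ 11.0000 / 1.60804 ≈ 6.8406 mm.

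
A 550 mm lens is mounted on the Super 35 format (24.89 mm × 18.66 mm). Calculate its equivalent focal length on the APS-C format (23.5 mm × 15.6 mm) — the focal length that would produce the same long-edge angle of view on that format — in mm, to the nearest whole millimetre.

519 mm

Equal angle of view means equal width/f ratio, so f₂ = f₁ · (width₂/width₁) = 550 × 23.5/24.89.
f₂ = 550 × 0.94415 ≈ 519.285 mm.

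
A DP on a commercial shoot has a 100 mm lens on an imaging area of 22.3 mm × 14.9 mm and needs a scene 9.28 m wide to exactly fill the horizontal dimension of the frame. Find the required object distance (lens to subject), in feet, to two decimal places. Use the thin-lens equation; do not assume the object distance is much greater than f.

136.86 ft

W: 9.28 m = 9280 mm.
Magnification m = w/W = dᵢ/dₒ; combined with 1/f = 1/dₒ + 1/dᵢ this gives dₒ = f·(1 + W/w).
dₒ = 100 mm × (1 + 9280/22.3) = 100 × 417.1435 ≈ 41714.350 mm = 41714.350/304.8 ft = 136.858 ft.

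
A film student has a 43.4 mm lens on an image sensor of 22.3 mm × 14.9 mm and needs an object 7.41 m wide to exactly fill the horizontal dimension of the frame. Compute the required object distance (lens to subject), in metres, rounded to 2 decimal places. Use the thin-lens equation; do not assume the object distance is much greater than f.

14.46 m

W: 7.41 m = 7410 mm.
Magnification m = w/W = dᵢ/dₒ; combined with 1/f = 1/dₒ + 1/dᵢ this gives dₒ = f·(1 + W/w).
dₒ = 43.4 mm × (1 + 7410/22.3) = 43.4 × 333.2870 ≈ 14464.656 mm = 14.4647 m.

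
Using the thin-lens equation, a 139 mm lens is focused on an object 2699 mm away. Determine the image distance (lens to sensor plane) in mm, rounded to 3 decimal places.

1/dᵢ = 1/f − 1/dₒ = 1/139 − 1/2699 = 0.0068237 mm⁻¹.
dᵢ = 1/0.0068237 ≈ 146.5473 mm.

146.547 mm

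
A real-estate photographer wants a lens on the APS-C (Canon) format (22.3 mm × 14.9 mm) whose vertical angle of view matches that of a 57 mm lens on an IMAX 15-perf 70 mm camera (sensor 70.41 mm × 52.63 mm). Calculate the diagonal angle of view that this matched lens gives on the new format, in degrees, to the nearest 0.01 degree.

79.45°

Equal vertical AOV ⇒ f₂ = f₁ · 14.9/52.63 = 57 × 0.28311 ≈ 16.1372 mm.
Sensor diagonal = √(22.3² + 14.9²) = √719.3000 ≈ 26.8198 mm.
Diagonal AOV on the new format = 2·arctan(26.8198 / (2 × 16.1372)) = 2·arctan(0.83099) ≈ 79.4527°.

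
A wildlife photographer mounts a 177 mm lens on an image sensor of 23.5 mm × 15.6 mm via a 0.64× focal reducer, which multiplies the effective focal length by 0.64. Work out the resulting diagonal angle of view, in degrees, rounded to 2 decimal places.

14.19°

Effective focal length f = 177 × 0.64 = 113.28 mm.
Sensor diagonal = √(23.5² + 15.6²) = √795.6100 ≈ 28.2066 mm.
α = 2·arctan(28.207 / (2 × 113.28)) = 2·arctan(0.12450) ≈ 14.1935°.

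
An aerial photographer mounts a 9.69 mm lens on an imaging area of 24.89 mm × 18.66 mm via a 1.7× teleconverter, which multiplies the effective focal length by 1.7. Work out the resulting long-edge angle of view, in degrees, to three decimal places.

Effective focal length f = 9.69 × 1.7 = 16.473 mm.
α = 2·arctan(24.89 / (2 × 16.473)) = 2·arctan(0.75548) ≈ 74.1405°.

74.141°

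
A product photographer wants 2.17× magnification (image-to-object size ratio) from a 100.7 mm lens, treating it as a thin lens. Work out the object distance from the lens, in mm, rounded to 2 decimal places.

With m = dᵢ/dₒ and 1/f = 1/dₒ + 1/dᵢ, substituting dᵢ = m·dₒ gives 1/f = (1 + 1/m)/dₒ, hence dₒ = f·(1 + 1/m).
dₒ = 100.7 × (1 + 1/2.17) = 100.7 × 1.46083 ≈ 147.106 mm.

147.11 mm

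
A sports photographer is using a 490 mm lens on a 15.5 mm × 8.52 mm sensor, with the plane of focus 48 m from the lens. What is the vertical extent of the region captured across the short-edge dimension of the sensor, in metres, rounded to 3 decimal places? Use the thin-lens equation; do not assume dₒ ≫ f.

0.826 m

dₒ: 48 m = 48000 mm.
Similar triangles through the lens centre give W/dₒ = h/dᵢ; with 1/f = 1/dₒ + 1/dᵢ this gives W = h·(dₒ − f)/f.
W = 8.52 mm × (48000 − 490) / 490 = 8.52 × 96.9592 ≈ 826.092 mm = 0.826092 m.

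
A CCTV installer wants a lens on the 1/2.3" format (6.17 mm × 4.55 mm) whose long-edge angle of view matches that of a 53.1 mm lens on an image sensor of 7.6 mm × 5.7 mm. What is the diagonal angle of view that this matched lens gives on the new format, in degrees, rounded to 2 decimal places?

Equal long-edge AOV ⇒ f₂ = f₁ · 6.17/7.6 = 53.1 × 0.81184 ≈ 43.1088 mm.
Sensor diagonal = √(6.17² + 4.55²) = √58.7714 ≈ 7.6663 mm.
Diagonal AOV on the new format = 2·arctan(7.6663 / (2 × 43.1088)) = 2·arctan(0.08892) ≈ 10.1625°.

10.16°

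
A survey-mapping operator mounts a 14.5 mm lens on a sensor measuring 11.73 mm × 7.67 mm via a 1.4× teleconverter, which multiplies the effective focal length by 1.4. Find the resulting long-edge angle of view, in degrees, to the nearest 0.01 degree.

32.23°

Effective focal length f = 14.5 × 1.4 = 20.3 mm.
α = 2·arctan(11.73 / (2 × 20.3)) = 2·arctan(0.28892) ≈ 32.2297°.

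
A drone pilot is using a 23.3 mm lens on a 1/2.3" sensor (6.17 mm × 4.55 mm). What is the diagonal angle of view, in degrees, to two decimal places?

Sensor diagonal = √(6.17² + 4.55²) = √58.7714 ≈ 7.6663 mm.
Angle of view α = 2·arctan(d/2f) with d = 7.6663 mm and f = 23.3 mm.
d/2f = 0.16451; arctan(0.16451) ≈ 9.3422°, so α ≈ 18.6843°.

18.68°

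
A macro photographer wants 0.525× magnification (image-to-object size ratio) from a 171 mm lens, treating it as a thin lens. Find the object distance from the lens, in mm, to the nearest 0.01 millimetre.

With m = dᵢ/dₒ and 1/f = 1/dₒ + 1/dᵢ, substituting dᵢ = m·dₒ gives 1/f = (1 + 1/m)/dₒ, hence dₒ = f·(1 + 1/m).
dₒ = 171 × (1 + 1/0.525) = 171 × 2.90476 ≈ 496.714 mm.

496.71 mm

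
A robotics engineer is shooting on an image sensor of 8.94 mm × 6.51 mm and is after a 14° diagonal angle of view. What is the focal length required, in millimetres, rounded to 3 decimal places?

45.035 mm

Sensor diagonal = √(8.94² + 6.51²) = √122.3037 ≈ 11.0591 mm.
From α = 2·arctan(d/2f) we get f = d / (2·tan(α/2)).
With d = 11.0591 mm and α/2 = 7°, tan(α/2) ≈ 0.12278, so f ≈ 11.0591 / 0.24557 ≈ 45.0346 mm.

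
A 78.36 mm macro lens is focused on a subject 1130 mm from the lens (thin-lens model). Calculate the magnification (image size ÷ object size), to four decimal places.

0.0745×

Thin lens: 1/f = 1/dₒ + 1/dᵢ → 1/dᵢ = 1/78.36 − 1/1130 = 0.0118767 mm⁻¹, so dᵢ ≈ 84.1988 mm.
Magnification m = dᵢ/dₒ = 84.1988/1130 ≈ 0.07451.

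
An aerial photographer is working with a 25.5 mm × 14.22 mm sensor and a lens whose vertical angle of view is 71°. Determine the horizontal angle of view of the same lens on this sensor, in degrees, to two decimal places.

103.96°

From the vertical AOV: f = 14.22 / (2·tan(35.5°)) = 14.22 / 1.42659 ≈ 9.9679 mm.
Horizontal AOV = 2·arctan(25.5 / (2 × 9.9679)) = 2·arctan(1.27911) ≈ 103.9640°.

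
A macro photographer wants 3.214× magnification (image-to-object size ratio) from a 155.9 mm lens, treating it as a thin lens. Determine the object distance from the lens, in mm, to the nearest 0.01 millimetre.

204.41 mm

With m = dᵢ/dₒ and 1/f = 1/dₒ + 1/dᵢ, substituting dᵢ = m·dₒ gives 1/f = (1 + 1/m)/dₒ, hence dₒ = f·(1 + 1/m).
dₒ = 155.9 × (1 + 1/3.214) = 155.9 × 1.31114 ≈ 204.407 mm.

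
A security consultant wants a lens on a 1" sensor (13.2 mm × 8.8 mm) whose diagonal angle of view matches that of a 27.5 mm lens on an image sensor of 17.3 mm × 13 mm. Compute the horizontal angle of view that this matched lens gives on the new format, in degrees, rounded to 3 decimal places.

36.254°

Sensor diagonal = √(17.3² + 13²) = √468.2900 ≈ 21.6400 mm.
Sensor diagonal = √(13.2² + 8.8²) = √251.6800 ≈ 15.8644 mm.
Equal diagonal AOV ⇒ f₂ = f₁ · 15.8644/21.6400 = 27.5 × 0.73311 ≈ 20.1604 mm.
Horizontal AOV on the new format = 2·arctan(13.2 / (2 × 20.1604)) = 2·arctan(0.32737) ≈ 36.2542°.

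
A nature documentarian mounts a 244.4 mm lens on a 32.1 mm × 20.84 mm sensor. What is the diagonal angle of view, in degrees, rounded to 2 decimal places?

Sensor diagonal = √(32.1² + 20.84²) = √1464.7156 ≈ 38.2716 mm.
Angle of view α = 2·arctan(d/2f) with d = 38.2716 mm and f = 244.4 mm.
d/2f = 0.07830; arctan(0.07830) ≈ 4.4770°, so α ≈ 8.9539°.

8.95°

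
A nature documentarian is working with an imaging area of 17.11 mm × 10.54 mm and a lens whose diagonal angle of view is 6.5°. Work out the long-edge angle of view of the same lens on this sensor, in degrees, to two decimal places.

Sensor diagonal = √(17.11² + 10.54²) = √403.8437 ≈ 20.0959 mm.
From the diagonal AOV: f = 20.0959 / (2·tan(3.25°)) = 20.0959 / 0.11357 ≈ 176.9497 mm.
Long-edge AOV = 2·arctan(17.11 / (2 × 176.9497)) = 2·arctan(0.04835) ≈ 5.5359°.

5.54°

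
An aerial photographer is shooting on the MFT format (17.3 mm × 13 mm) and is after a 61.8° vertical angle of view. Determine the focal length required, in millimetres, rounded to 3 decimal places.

From α = 2·arctan(h/2f) we get f = h / (2·tan(α/2)).
With h = 13 mm and α/2 = 30.9°, tan(α/2) ≈ 0.59849, so f ≈ 13 / 1.19698 ≈ 10.8607 mm.

10.861 mm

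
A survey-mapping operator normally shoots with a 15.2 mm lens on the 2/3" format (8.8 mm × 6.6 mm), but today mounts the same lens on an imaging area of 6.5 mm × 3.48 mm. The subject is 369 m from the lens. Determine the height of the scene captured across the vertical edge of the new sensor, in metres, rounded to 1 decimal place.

84.5 m

The focal length stays 15.2 mm; the relevant sensor dimension is now h = 3.48 mm. Object distance dₒ = 369 m = 369000 mm.
Thin-lens field height W = h·(dₒ − f)/f = 3.48 × (369000 − 15.2)/15.2 ≈ 84478.099 mm = 84.4781 m.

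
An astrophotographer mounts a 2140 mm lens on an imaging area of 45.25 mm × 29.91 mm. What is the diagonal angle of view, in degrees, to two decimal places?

1.45°

Sensor diagonal = √(45.25² + 29.91²) = √2942.1706 ≈ 54.2418 mm.
Angle of view α = 2·arctan(d/2f) with d = 54.2418 mm and f = 2140 mm.
d/2f = 0.01267; arctan(0.01267) ≈ 0.7261°, so α ≈ 1.4522°.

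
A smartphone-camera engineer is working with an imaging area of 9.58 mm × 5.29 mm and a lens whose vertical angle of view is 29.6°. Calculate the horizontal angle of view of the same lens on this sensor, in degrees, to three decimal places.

51.140°

From the vertical AOV: f = 5.29 / (2·tan(14.8°)) = 5.29 / 0.52842 ≈ 10.0109 mm.
Horizontal AOV = 2·arctan(9.58 / (2 × 10.0109)) = 2·arctan(0.47848) ≈ 51.1401°.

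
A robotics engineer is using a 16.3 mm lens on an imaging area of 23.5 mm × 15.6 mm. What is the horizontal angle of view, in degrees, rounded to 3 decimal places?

Angle of view α = 2·arctan(w/2f) with w = 23.5 mm and f = 16.3 mm.
w/2f = 0.72086; arctan(0.72086) ≈ 35.7863°, so α ≈ 71.5726°.

71.573°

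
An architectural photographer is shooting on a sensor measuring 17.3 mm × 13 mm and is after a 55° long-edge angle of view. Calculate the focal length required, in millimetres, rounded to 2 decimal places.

From α = 2·arctan(w/2f) we get f = w / (2·tan(α/2)).
With w = 17.3 mm and α/2 = 27.5°, tan(α/2) ≈ 0.52057, so f ≈ 17.3 / 1.04113 ≈ 16.6165 mm.

16.62 mm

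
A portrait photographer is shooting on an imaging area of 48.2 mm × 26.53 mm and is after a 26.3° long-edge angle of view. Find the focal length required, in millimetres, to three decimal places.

103.156 mm

From α = 2·arctan(w/2f) we get f = w / (2·tan(α/2)).
With w = 48.2 mm and α/2 = 13.15°, tan(α/2) ≈ 0.23363, so f ≈ 48.2 / 0.46725 ≈ 103.1557 mm.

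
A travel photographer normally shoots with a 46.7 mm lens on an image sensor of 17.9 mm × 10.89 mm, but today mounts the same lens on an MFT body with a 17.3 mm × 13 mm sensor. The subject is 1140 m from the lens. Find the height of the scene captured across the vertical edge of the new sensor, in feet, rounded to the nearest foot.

The focal length stays 46.7 mm; the relevant sensor dimension is now h = 13 mm. Object distance dₒ = 1140 m = 1.14e+06 mm.
Thin-lens field height W = h·(dₒ − f)/f = 13 × (1.14e+06 − 46.7)/46.7 ≈ 317331.754 mm = 317331.754/304.8 ft = 1041.11 ft.

1041 ft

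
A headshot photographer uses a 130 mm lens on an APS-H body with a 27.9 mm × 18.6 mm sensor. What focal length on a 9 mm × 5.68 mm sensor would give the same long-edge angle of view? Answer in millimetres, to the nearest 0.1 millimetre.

Equal angle of view means equal width/f ratio, so f₂ = f₁ · (width₂/width₁) = 130 × 9/27.9.
f₂ = 130 × 0.32258 ≈ 41.935 mm.

41.9 mm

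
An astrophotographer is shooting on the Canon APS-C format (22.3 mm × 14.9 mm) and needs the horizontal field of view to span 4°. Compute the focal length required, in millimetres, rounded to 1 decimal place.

From α = 2·arctan(w/2f) we get f = w / (2·tan(α/2)).
With w = 22.3 mm and α/2 = 2°, tan(α/2) ≈ 0.03492, so f ≈ 22.3 / 0.06984 ≈ 319.2942 mm.

319.3 mm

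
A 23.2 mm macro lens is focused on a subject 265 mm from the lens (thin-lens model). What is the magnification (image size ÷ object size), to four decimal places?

Thin lens: 1/f = 1/dₒ + 1/dᵢ → 1/dᵢ = 1/23.2 − 1/265 = 0.0393299 mm⁻¹, so dᵢ ≈ 25.4260 mm.
Magnification m = dᵢ/dₒ = 25.4260/265 ≈ 0.09595.

0.0959×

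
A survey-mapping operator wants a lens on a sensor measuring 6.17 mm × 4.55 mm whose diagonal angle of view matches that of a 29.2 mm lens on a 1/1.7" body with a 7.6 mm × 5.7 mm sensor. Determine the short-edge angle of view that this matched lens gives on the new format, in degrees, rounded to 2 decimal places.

11.03°

Sensor diagonal = √(7.6² + 5.7²) = √90.2500 ≈ 9.5000 mm.
Sensor diagonal = √(6.17² + 4.55²) = √58.7714 ≈ 7.6663 mm.
Equal diagonal AOV ⇒ f₂ = f₁ · 7.6663/9.5000 = 29.2 × 0.80697 ≈ 23.5636 mm.
Short-edge AOV on the new format = 2·arctan(4.55 / (2 × 23.5636)) = 2·arctan(0.09655) ≈ 11.0293°.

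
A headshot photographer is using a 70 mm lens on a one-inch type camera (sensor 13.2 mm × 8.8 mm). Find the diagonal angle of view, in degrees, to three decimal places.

Sensor diagonal = √(13.2² + 8.8²) = √251.6800 ≈ 15.8644 mm.
Angle of view α = 2·arctan(d/2f) with d = 15.8644 mm and f = 70 mm.
d/2f = 0.11332; arctan(0.11332) ≈ 6.4650°, so α ≈ 12.9301°.

12.930°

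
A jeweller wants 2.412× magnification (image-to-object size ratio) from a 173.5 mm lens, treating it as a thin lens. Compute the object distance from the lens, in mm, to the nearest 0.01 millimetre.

With m = dᵢ/dₒ and 1/f = 1/dₒ + 1/dᵢ, substituting dᵢ = m·dₒ gives 1/f = (1 + 1/m)/dₒ, hence dₒ = f·(1 + 1/m).
dₒ = 173.5 × (1 + 1/2.412) = 173.5 × 1.41459 ≈ 245.432 mm.

245.43 mm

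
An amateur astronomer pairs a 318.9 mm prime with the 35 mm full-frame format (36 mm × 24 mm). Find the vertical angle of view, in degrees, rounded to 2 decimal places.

Angle of view α = 2·arctan(h/2f) with h = 24 mm and f = 318.9 mm.
h/2f = 0.03763; arctan(0.03763) ≈ 2.1550°, so α ≈ 4.3100°.

4.31°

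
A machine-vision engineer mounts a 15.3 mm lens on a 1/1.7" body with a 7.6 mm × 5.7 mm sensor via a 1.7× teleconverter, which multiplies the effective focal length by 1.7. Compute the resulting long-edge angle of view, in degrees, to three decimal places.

16.624°

Effective focal length f = 15.3 × 1.7 = 26.01 mm.
α = 2·arctan(7.6 / (2 × 26.01)) = 2·arctan(0.14610) ≈ 16.6239°.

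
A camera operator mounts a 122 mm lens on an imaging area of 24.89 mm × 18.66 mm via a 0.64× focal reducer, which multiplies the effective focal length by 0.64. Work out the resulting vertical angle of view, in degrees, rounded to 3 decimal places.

13.628°

Effective focal length f = 122 × 0.64 = 78.08 mm.
α = 2·arctan(18.66 / (2 × 78.08)) = 2·arctan(0.11949) ≈ 13.6283°.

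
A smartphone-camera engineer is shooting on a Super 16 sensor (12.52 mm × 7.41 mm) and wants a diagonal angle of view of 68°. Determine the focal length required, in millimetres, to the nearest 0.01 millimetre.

Sensor diagonal = √(12.52² + 7.41²) = √211.6585 ≈ 14.5485 mm.
From α = 2·arctan(d/2f) we get f = d / (2·tan(α/2)).
With d = 14.5485 mm and α/2 = 34°, tan(α/2) ≈ 0.67451, so f ≈ 14.5485 / 1.34902 ≈ 10.7845 mm.

10.78 mm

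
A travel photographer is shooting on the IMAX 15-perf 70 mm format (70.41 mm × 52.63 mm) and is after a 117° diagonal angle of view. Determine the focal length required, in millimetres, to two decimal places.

26.93 mm

Sensor diagonal = √(70.41² + 52.63²) = √7727.4850 ≈ 87.9061 mm.
From α = 2·arctan(d/2f) we get f = d / (2·tan(α/2)).
With d = 87.9061 mm and α/2 = 58.5°, tan(α/2) ≈ 1.63185, so f ≈ 87.9061 / 3.26370 ≈ 26.9345 mm.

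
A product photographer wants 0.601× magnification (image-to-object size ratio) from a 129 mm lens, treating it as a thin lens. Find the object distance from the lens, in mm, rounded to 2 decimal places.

343.64 mm

With m = dᵢ/dₒ and 1/f = 1/dₒ + 1/dᵢ, substituting dᵢ = m·dₒ gives 1/f = (1 + 1/m)/dₒ, hence dₒ = f·(1 + 1/m).
dₒ = 129 × (1 + 1/0.601) = 129 × 2.66389 ≈ 343.642 mm.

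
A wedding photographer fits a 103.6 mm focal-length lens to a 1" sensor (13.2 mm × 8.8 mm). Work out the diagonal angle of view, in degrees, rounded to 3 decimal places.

Sensor diagonal = √(13.2² + 8.8²) = √251.6800 ≈ 15.8644 mm.
Angle of view α = 2·arctan(d/2f) with d = 15.8644 mm and f = 103.6 mm.
d/2f = 0.07657; arctan(0.07657) ≈ 4.3784°, so α ≈ 8.7567°.

8.757°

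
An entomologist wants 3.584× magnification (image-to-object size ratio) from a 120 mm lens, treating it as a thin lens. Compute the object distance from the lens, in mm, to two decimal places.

153.48 mm

With m = dᵢ/dₒ and 1/f = 1/dₒ + 1/dᵢ, substituting dᵢ = m·dₒ gives 1/f = (1 + 1/m)/dₒ, hence dₒ = f·(1 + 1/m).
dₒ = 120 × (1 + 1/3.584) = 120 × 1.27902 ≈ 153.482 mm.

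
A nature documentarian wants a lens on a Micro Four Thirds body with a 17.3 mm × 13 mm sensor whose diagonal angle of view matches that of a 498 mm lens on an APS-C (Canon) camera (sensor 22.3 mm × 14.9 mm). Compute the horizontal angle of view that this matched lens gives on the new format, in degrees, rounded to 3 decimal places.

2.466°

Sensor diagonal = √(22.3² + 14.9²) = √719.3000 ≈ 26.8198 mm.
Sensor diagonal = √(17.3² + 13²) = √468.2900 ≈ 21.6400 mm.
Equal diagonal AOV ⇒ f₂ = f₁ · 21.6400/26.8198 = 498 × 0.80687 ≈ 401.8202 mm.
Horizontal AOV on the new format = 2·arctan(17.3 / (2 × 401.8202)) = 2·arctan(0.02153) ≈ 2.4664°.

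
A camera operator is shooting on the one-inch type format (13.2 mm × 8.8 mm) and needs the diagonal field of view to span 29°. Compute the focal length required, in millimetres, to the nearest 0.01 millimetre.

30.67 mm

Sensor diagonal = √(13.2² + 8.8²) = √251.6800 ≈ 15.8644 mm.
From α = 2·arctan(d/2f) we get f = d / (2·tan(α/2)).
With d = 15.8644 mm and α/2 = 14.5°, tan(α/2) ≈ 0.25862, so f ≈ 15.8644 / 0.51724 ≈ 30.6716 mm.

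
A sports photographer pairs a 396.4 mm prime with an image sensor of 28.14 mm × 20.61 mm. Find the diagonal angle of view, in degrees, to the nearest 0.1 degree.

Sensor diagonal = √(28.14² + 20.61²) = √1216.6317 ≈ 34.8802 mm.
Angle of view α = 2·arctan(d/2f) with d = 34.8802 mm and f = 396.4 mm.
d/2f = 0.04400; arctan(0.04400) ≈ 2.5192°, so α ≈ 5.0384°.

5.0°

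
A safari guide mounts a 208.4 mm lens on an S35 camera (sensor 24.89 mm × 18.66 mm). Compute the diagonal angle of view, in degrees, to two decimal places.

Sensor diagonal = √(24.89² + 18.66²) = √967.7077 ≈ 31.1080 mm.
Angle of view α = 2·arctan(d/2f) with d = 31.1080 mm and f = 208.4 mm.
d/2f = 0.07464; arctan(0.07464) ≈ 4.2684°, so α ≈ 8.5367°.

8.54°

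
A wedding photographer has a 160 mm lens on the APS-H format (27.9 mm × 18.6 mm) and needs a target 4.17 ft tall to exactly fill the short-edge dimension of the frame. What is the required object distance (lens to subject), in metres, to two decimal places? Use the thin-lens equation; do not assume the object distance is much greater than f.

W: 4.17 ft × 304.8 mm/ft = 1271.02 mm.
Magnification m = h/W = dᵢ/dₒ; combined with 1/f = 1/dₒ + 1/dᵢ this gives dₒ = f·(1 + W/h).
dₒ = 160 mm × (1 + 1271.02/18.6) = 160 × 69.3342 ≈ 11093.471 mm = 11.0935 m.

11.09 m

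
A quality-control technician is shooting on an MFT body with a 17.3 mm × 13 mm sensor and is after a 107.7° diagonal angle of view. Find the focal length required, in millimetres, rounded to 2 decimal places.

7.90 mm

Sensor diagonal = √(17.3² + 13²) = √468.2900 ≈ 21.6400 mm.
From α = 2·arctan(d/2f) we get f = d / (2·tan(α/2)).
With d = 21.6400 mm and α/2 = 53.85°, tan(α/2) ≈ 1.36883, so f ≈ 21.6400 / 2.73766 ≈ 7.9046 mm.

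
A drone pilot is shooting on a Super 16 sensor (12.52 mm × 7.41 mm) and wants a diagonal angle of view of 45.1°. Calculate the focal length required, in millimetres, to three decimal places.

17.518 mm

Sensor diagonal = √(12.52² + 7.41²) = √211.6585 ≈ 14.5485 mm.
From α = 2·arctan(d/2f) we get f = d / (2·tan(α/2)).
With d = 14.5485 mm and α/2 = 22.55°, tan(α/2) ≈ 0.41524, so f ≈ 14.5485 / 0.83047 ≈ 17.5183 mm.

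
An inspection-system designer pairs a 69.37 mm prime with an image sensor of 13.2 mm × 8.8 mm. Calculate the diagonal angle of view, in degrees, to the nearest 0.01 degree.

13.05°

Sensor diagonal = √(13.2² + 8.8²) = √251.6800 ≈ 15.8644 mm.
Angle of view α = 2·arctan(d/2f) with d = 15.8644 mm and f = 69.37 mm.
d/2f = 0.11435; arctan(0.11435) ≈ 6.5232°, so α ≈ 13.0465°.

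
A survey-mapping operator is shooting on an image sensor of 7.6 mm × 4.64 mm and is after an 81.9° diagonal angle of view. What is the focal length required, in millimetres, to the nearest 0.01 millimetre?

5.13 mm

Sensor diagonal = √(7.6² + 4.64²) = √79.2896 ≈ 8.9045 mm.
From α = 2·arctan(d/2f) we get f = d / (2·tan(α/2)).
With d = 8.9045 mm and α/2 = 40.95°, tan(α/2) ≈ 0.86776, so f ≈ 8.9045 / 1.73551 ≈ 5.1307 mm.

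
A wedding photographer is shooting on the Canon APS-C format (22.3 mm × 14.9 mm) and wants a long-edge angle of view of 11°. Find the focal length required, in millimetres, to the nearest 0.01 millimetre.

115.80 mm

From α = 2·arctan(w/2f) we get f = w / (2·tan(α/2)).
With w = 22.3 mm and α/2 = 5.5°, tan(α/2) ≈ 0.09629, so f ≈ 22.3 / 0.19258 ≈ 115.7972 mm.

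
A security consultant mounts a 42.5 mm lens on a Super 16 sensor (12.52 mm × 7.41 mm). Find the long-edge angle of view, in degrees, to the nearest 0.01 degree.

Angle of view α = 2·arctan(w/2f) with w = 12.52 mm and f = 42.5 mm.
w/2f = 0.14729; arctan(0.14729) ≈ 8.3791°, so α ≈ 16.7582°.

16.76°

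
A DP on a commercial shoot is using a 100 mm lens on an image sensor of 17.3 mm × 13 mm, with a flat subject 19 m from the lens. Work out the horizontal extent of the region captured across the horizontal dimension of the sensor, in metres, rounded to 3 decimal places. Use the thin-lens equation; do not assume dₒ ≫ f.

3.270 m

dₒ: 19 m = 19000 mm.
Similar triangles through the lens centre give W/dₒ = w/dᵢ; with 1/f = 1/dₒ + 1/dᵢ this gives W = w·(dₒ − f)/f.
W = 17.3 mm × (19000 − 100) / 100 = 17.3 × 189.0000 ≈ 3269.700 mm = 3.2697 m.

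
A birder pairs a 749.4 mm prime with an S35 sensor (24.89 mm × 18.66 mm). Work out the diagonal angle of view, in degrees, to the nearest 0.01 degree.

Sensor diagonal = √(24.89² + 18.66²) = √967.7077 ≈ 31.1080 mm.
Angle of view α = 2·arctan(d/2f) with d = 31.1080 mm and f = 749.4 mm.
d/2f = 0.02076; arctan(0.02076) ≈ 1.1890°, so α ≈ 2.3780°.

2.38°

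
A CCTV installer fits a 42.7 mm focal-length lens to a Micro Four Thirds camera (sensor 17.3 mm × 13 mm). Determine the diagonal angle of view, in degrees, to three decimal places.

Sensor diagonal = √(17.3² + 13²) = √468.2900 ≈ 21.6400 mm.
Angle of view α = 2·arctan(d/2f) with d = 21.6400 mm and f = 42.7 mm.
d/2f = 0.25340; arctan(0.25340) ≈ 14.2192°, so α ≈ 28.4384°.

28.438°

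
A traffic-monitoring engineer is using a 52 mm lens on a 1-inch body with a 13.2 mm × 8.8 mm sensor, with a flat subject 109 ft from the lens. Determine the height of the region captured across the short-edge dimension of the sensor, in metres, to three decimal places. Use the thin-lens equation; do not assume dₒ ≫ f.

5.614 m

dₒ: 109 ft × 304.8 mm/ft = 33223.20 mm.
Similar triangles through the lens centre give W/dₒ = h/dᵢ; with 1/f = 1/dₒ + 1/dᵢ this gives W = h·(dₒ − f)/f.
W = 8.8 mm × (33223.2 − 52) / 52 = 8.8 × 637.9077 ≈ 5613.588 mm = 5.61359 m.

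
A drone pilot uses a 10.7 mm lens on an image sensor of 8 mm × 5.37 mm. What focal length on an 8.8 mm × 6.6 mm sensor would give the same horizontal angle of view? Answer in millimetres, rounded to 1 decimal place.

Equal angle of view means equal width/f ratio, so f₂ = f₁ · (width₂/width₁) = 10.7 × 8.8/8.
f₂ = 10.7 × 1.10000 ≈ 11.770 mm.

11.8 mm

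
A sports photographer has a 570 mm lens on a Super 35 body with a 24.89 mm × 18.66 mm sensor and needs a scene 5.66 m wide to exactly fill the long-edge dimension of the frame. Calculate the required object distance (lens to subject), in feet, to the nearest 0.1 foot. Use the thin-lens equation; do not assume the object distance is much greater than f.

427.1 ft

W: 5.66 m = 5660 mm.
Magnification m = w/W = dᵢ/dₒ; combined with 1/f = 1/dₒ + 1/dᵢ this gives dₒ = f·(1 + W/w).
dₒ = 570 mm × (1 + 5660/24.89) = 570 × 228.4006 ≈ 130188.321 mm = 130188.321/304.8 ft = 427.127 ft.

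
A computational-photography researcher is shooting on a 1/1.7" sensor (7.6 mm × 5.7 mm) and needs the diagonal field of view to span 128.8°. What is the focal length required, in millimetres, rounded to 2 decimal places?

2.28 mm

Sensor diagonal = √(7.6² + 5.7²) = √90.2500 ≈ 9.5000 mm.
From α = 2·arctan(d/2f) we get f = d / (2·tan(α/2)).
With d = 9.5000 mm and α/2 = 64.4°, tan(α/2) ≈ 2.08716, so f ≈ 9.5000 / 4.17432 ≈ 2.2758 mm.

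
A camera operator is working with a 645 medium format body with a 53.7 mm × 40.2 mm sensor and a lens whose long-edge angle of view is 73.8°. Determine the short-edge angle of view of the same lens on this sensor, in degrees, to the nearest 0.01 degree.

58.68°

From the long-edge AOV: f = 53.7 / (2·tan(36.9°)) = 53.7 / 1.50164 ≈ 35.7608 mm.
Short-edge AOV = 2·arctan(40.2 / (2 × 35.7608)) = 2·arctan(0.56207) ≈ 58.6778°.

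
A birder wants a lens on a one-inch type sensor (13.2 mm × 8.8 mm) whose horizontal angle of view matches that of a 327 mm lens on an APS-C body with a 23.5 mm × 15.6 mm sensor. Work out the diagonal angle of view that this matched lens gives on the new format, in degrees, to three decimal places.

Equal horizontal AOV ⇒ f₂ = f₁ · 13.2/23.5 = 327 × 0.56170 ≈ 183.6766 mm.
Sensor diagonal = √(13.2² + 8.8²) = √251.6800 ≈ 15.8644 mm.
Diagonal AOV on the new format = 2·arctan(15.8644 / (2 × 183.6766)) = 2·arctan(0.04319) ≈ 4.9457°.

4.946°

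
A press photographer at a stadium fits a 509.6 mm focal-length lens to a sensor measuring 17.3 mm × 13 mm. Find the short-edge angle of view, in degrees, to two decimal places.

Angle of view α = 2·arctan(h/2f) with h = 13 mm and f = 509.6 mm.
h/2f = 0.01276; arctan(0.01276) ≈ 0.7308°, so α ≈ 1.4615°.

1.46°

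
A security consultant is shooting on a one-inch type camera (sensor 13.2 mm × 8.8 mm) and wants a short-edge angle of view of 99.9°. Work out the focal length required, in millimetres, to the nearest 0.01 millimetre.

3.70 mm

From α = 2·arctan(h/2f) we get f = h / (2·tan(α/2)).
With h = 8.8 mm and α/2 = 49.95°, tan(α/2) ≈ 1.18964, so f ≈ 8.8 / 2.37929 ≈ 3.6986 mm.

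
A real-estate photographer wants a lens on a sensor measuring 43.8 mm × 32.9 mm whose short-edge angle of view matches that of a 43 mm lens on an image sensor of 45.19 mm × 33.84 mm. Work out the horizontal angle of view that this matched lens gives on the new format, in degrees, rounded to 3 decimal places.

55.296°

Equal short-edge AOV ⇒ f₂ = f₁ · 32.9/33.84 = 43 × 0.97222 ≈ 41.8056 mm.
Horizontal AOV on the new format = 2·arctan(43.8 / (2 × 41.8056)) = 2·arctan(0.52385) ≈ 55.2959°.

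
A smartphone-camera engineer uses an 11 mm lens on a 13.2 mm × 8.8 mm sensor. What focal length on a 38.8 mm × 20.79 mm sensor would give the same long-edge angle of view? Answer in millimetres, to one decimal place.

Equal angle of view means equal width/f ratio, so f₂ = f₁ · (width₂/width₁) = 11 × 38.8/13.2.
f₂ = 11 × 2.93939 ≈ 32.333 mm.

32.3 mm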